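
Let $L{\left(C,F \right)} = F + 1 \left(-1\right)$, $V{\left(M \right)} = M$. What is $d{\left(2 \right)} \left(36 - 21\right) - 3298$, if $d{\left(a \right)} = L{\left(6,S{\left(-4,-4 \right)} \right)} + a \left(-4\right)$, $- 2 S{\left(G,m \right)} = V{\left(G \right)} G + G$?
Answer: $-3523$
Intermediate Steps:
$S{\left(G,m \right)} = - \frac{G}{2} - \frac{G^{2}}{2}$ ($S{\left(G,m \right)} = - \frac{G G + G}{2} = - \frac{G^{2} + G}{2} = - \frac{G + G^{2}}{2} = - \frac{G}{2} - \frac{G^{2}}{2}$)
$L{\left(C,F \right)} = -1 + F$ ($L{\left(C,F \right)} = F - 1 = -1 + F$)
$d{\left(a \right)} = -7 - 4 a$ ($d{\left(a \right)} = \left(-1 - - 2 \left(1 - 4\right)\right) + a \left(-4\right) = \left(-1 - \left(-2\right) \left(-3\right)\right) - 4 a = \left(-1 - 6\right) - 4 a = -7 - 4 a$)
$d{\left(2 \right)} \left(36 - 21\right) - 3298 = \left(-7 - 8\right) \left(36 - 21\right) - 3298 = \left(-7 - 8\right) 15 - 3298 = \left(-15\right) 15 - 3298 = -225 - 3298 = -3523$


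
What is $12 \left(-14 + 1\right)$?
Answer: $-156$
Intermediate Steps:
$12 \left(-14 + 1\right) = 12 \left(-13\right) = -156$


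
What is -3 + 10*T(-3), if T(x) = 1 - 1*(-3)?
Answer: 37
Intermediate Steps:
T(x) = 4 (T(x) = 1 + 3 = 4)
-3 + 10*T(-3) = -3 + 10*4 = -3 + 40 = 37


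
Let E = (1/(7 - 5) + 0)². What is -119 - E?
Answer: -477/4 ≈ -119.25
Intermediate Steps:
E = ¼ (E = (1/2 + 0)² = (½ + 0)² = (½)² = ¼ ≈ 0.25000)
-119 - E = -119 - 1*¼ = -119 - ¼ = -477/4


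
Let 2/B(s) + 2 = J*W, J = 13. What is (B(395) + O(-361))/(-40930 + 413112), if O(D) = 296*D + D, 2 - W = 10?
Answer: -2841251/9862823 ≈ -0.28808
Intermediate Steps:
W = -8 (W = 2 - 1*10 = 2 - 10 = -8)
O(D) = 297*D
B(s) = -1/53 (B(s) = 2/(-2 + 13*(-8)) = 2/(-2 - 104) = 2/(-106) = 2*(-1/106) = -1/53)
(B(395) + O(-361))/(-40930 + 413112) = (-1/53 + 297*(-361))/(-40930 + 413112) = (-1/53 - 107217)/372182 = -5682502/53*1/372182 = -2841251/9862823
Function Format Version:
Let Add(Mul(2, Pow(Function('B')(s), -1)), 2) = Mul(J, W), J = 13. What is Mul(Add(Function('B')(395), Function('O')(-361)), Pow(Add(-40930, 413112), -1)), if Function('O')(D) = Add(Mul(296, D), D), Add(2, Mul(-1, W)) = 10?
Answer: Rational(-2841251, 9862823) ≈ -0.28808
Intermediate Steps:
W = -8 (W = Add(2, Mul(-1, 10)) = Add(2, -10) = -8)
Function('O')(D) = Mul(297, D)
Function('B')(s) = Rational(-1, 53) (Function('B')(s) = Mul(2, Pow(Add(-2, Mul(13, -8)), -1)) = Mul(2, Pow(Add(-2, -104), -1)) = Mul(2, Pow(-106, -1)) = Mul(2, Rational(-1, 106)) = Rational(-1, 53))
Mul(Add(Function('B')(395), Function('O')(-361)), Pow(Add(-40930, 413112), -1)) = Mul(Add(Rational(-1, 53), Mul(297, -361)), Pow(Add(-40930, 413112), -1)) = Mul(Add(Rational(-1, 53), -107217), Pow(372182, -1)) = Mul(Rational(-5682502, 53), Rational(1, 372182)) = Rational(-2841251, 9862823)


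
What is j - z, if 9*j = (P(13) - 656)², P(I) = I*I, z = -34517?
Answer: 547822/9 ≈ 60869.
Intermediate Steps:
P(I) = I²
j = 237169/9 (j = (13² - 656)²/9 = (169 - 656)²/9 = (⅑)*(-487)² = (⅑)*237169 = 237169/9 ≈ 26352.)
j - z = 237169/9 - 1*(-34517) = 237169/9 + 34517 = 547822/9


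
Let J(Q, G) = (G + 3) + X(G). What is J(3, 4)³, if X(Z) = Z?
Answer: 1331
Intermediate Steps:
J(Q, G) = 3 + 2*G (J(Q, G) = (G + 3) + G = (3 + G) + G = 3 + 2*G)
J(3, 4)³ = (3 + 2*4)³ = (3 + 8)³ = 11³ = 1331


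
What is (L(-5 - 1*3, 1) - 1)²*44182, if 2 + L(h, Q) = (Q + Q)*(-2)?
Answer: 2164918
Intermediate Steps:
L(h, Q) = -2 - 4*Q (L(h, Q) = -2 + (Q + Q)*(-2) = -2 + (2*Q)*(-2) = -2 - 4*Q)
(L(-5 - 1*3, 1) - 1)²*44182 = ((-2 - 4*1) - 1)²*44182 = ((-2 - 4) - 1)²*44182 = (-6 - 1)²*44182 = (-7)²*44182 = 49*44182 = 2164918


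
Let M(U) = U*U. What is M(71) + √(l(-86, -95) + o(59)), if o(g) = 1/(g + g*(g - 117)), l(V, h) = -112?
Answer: 5041 + I*√1266697491/3363 ≈ 5041.0 + 10.583*I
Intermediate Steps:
M(U) = U²
o(g) = 1/(g + g*(-117 + g))
M(71) + √(l(-86, -95) + o(59)) = 71² + √(-112 + 1/(59*(-116 + 59))) = 5041 + √(-112 + (1/59)/(-57)) = 5041 + √(-112 + (1/59)*(-1/57)) = 5041 + √(-112 - 1/3363) = 5041 + √(-376657/3363) = 5041 + I*√1266697491/3363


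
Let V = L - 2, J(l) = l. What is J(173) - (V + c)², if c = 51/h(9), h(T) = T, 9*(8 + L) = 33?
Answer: 1553/9 ≈ 172.56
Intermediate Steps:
L = -13/3 (L = -8 + (⅑)*33 = -8 + 11/3 = -13/3 ≈ -4.3333)
c = 17/3 (c = 51/9 = 51*(⅑) = 17/3 ≈ 5.6667)
V = -19/3 (V = -13/3 - 2 = -19/3 ≈ -6.3333)
J(173) - (V + c)² = 173 - (-19/3 + 17/3)² = 173 - (-⅔)² = 173 - 1*4/9 = 173 - 4/9 = 1553/9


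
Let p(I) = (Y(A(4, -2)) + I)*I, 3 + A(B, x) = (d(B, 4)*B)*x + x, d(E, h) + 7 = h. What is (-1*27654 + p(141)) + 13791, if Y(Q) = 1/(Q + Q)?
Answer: 228825/38 ≈ 6021.7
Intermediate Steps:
d(E, h) = -7 + h
A(B, x) = -3 + x - 3*B*x (A(B, x) = -3 + (((-7 + 4)*B)*x + x) = -3 + ((-3*B)*x + x) = -3 + (-3*B*x + x) = -3 + (x - 3*B*x) = -3 + x - 3*B*x)
Y(Q) = 1/(2*Q)
p(I) = I*(1/38 + I) (p(I) = (1/(2*(-3 - 2 - 3*4*(-2))) + I)*I = (1/(2*(-3 - 2 + 24)) + I)*I = ((½)/19 + I)*I = ((½)*(1/19) + I)*I = (1/38 + I)*I = I*(1/38 + I))
(-1*27654 + p(141)) + 13791 = (-1*27654 + 141*(1/38 + 141)) + 13791 = (-27654 + 141*(5359/38)) + 13791 = (-27654 + 755619/38) + 13791 = -295233/38 + 13791 = 228825/38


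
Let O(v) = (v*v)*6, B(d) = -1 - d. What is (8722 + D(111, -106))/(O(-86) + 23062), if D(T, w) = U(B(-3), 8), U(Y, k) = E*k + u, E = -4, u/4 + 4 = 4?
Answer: 4345/33719 ≈ 0.12886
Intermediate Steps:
u = 0 (u = -16 + 4*4 = -16 + 16 = 0)
U(Y, k) = -4*k (U(Y, k) = -4*k + 0 = -4*k)
O(v) = 6*v**2 (O(v) = v**2*6 = 6*v**2)
D(T, w) = -32 (D(T, w) = -4*8 = -32)
(8722 + D(111, -106))/(O(-86) + 23062) = (8722 - 32)/(6*(-86)**2 + 23062) = 8690/(6*7396 + 23062) = 8690/(44376 + 23062) = 8690/67438 = 8690*(1/67438) = 4345/33719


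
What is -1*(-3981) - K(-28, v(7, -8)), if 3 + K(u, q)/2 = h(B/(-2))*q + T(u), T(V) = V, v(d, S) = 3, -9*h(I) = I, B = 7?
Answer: 12122/3 ≈ 4040.7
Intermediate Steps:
h(I) = -I/9
K(u, q) = -6 + 2*u + 7*q/9 (K(u, q) = -6 + 2*((-7/(9*(-2)))*q + u) = -6 + 2*((-7*(-1)/(9*2))*q + u) = -6 + 2*((-⅑*(-7/2))*q + u) = -6 + 2*(7*q/18 + u) = -6 + 2*(u + 7*q/18) = -6 + (2*u + 7*q/9) = -6 + 2*u + 7*q/9)
-1*(-3981) - K(-28, v(7, -8)) = -1*(-3981) - (-6 + 2*(-28) + (7/9)*3) = 3981 - (-6 - 56 + 7/3) = 3981 - 1*(-179/3) = 3981 + 179/3 = 12122/3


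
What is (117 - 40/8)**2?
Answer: 12544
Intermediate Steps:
(117 - 40/8)**2 = (117 - 40*1/8)**2 = (117 - 5)**2 = 112**2 = 12544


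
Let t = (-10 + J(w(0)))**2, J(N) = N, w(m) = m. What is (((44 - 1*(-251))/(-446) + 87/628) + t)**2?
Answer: 194077525431241/19612321936 ≈ 9895.7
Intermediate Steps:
t = 100 (t = (-10 + 0)**2 = (-10)**2 = 100)
(((44 - 1*(-251))/(-446) + 87/628) + t)**2 = (((44 - 1*(-251))/(-446) + 87/628) + 100)**2 = (((44 + 251)*(-1/446) + 87*(1/628)) + 100)**2 = ((295*(-1/446) + 87/628) + 100)**2 = ((-295/446 + 87/628) + 100)**2 = (-73229/140044 + 100)**2 = (13931171/140044)**2 = 194077525431241/19612321936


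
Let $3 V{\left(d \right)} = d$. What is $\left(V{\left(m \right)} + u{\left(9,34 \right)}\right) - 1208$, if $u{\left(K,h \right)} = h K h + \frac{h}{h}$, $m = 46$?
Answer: $\frac{27637}{3} \approx 9212.3$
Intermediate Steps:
$V{\left(d \right)} = \frac{d}{3}$
$u{\left(K,h \right)} = 1 + K h^{2}$ ($u{\left(K,h \right)} = K h h + 1 = K h^{2} + 1 = 1 + K h^{2}$)
$\left(V{\left(m \right)} + u{\left(9,34 \right)}\right) - 1208 = \left(\frac{1}{3} \cdot 46 + \left(1 + 9 \cdot 34^{2}\right)\right) - 1208 = \left(\frac{46}{3} + \left(1 + 9 \cdot 1156\right)\right) - 1208 = \left(\frac{46}{3} + \left(1 + 10404\right)\right) - 1208 = \left(\frac{46}{3} + 10405\right) - 1208 = \frac{31261}{3} - 1208 = \frac{27637}{3}$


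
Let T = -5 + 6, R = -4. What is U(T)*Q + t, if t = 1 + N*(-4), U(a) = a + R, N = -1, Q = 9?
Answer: -22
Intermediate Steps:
T = 1
U(a) = -4 + a (U(a) = a - 4 = -4 + a)
t = 5 (t = 1 - 1*(-4) = 1 + 4 = 5)
U(T)*Q + t = (-4 + 1)*9 + 5 = -3*9 + 5 = -27 + 5 = -22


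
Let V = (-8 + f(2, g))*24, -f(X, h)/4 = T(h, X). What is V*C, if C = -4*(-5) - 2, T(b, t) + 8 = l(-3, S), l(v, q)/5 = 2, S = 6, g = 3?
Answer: -6912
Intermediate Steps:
l(v, q) = 10 (l(v, q) = 5*2 = 10)
T(b, t) = 2 (T(b, t) = -8 + 10 = 2)
f(X, h) = -8 (f(X, h) = -4*2 = -8)
C = 18 (C = 20 - 2 = 18)
V = -384 (V = (-8 - 8)*24 = -16*24 = -384)
V*C = -384*18 = -6912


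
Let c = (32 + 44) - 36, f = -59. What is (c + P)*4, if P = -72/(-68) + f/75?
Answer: 205388/1275 ≈ 161.09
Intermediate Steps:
P = 347/1275 (P = -72/(-68) - 59/75 = -72*(-1/68) - 59*1/75 = 18/17 - 59/75 = 347/1275 ≈ 0.27216)
c = 40 (c = 76 - 36 = 40)
(c + P)*4 = (40 + 347/1275)*4 = (51347/1275)*4 = 205388/1275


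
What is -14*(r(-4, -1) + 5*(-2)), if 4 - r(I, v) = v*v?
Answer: 98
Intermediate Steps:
r(I, v) = 4 - v² (r(I, v) = 4 - v*v = 4 - v²)
-14*(r(-4, -1) + 5*(-2)) = -14*((4 - 1*(-1)²) + 5*(-2)) = -14*((4 - 1*1) - 10) = -14*((4 - 1) - 10) = -14*(3 - 10) = -14*(-7) = 98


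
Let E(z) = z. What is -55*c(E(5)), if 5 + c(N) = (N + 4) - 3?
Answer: -55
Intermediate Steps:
c(N) = -4 + N (c(N) = -5 + ((N + 4) - 3) = -5 + ((4 + N) - 3) = -5 + (1 + N) = -4 + N)
-55*c(E(5)) = -55*(-4 + 5) = -55*1 = -55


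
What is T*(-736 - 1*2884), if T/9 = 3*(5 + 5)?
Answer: -977400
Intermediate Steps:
T = 270 (T = 9*(3*(5 + 5)) = 9*(3*10) = 9*30 = 270)
T*(-736 - 1*2884) = 270*(-736 - 1*2884) = 270*(-736 - 2884) = 270*(-3620) = -977400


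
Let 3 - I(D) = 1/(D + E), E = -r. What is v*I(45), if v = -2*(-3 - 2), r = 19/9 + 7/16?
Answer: 181950/6113 ≈ 29.764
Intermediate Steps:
r = 367/144 (r = 19*(⅑) + 7*(1/16) = 19/9 + 7/16 = 367/144 ≈ 2.5486)
v = 10 (v = -2*(-5) = 10)
E = -367/144 (E = -1*367/144 = -367/144 ≈ -2.5486)
I(D) = 3 - 1/(-367/144 + D) (I(D) = 3 - 1/(D - 367/144) = 3 - 1/(-367/144 + D))
v*I(45) = 10*(3*(-415 + 144*45)/(-367 + 144*45)) = 10*(3*(-415 + 6480)/(-367 + 6480)) = 10*(3*6065/6113) = 10*(3*(1/6113)*6065) = 10*(18195/6113) = 181950/6113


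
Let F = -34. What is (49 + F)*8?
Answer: 120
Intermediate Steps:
(49 + F)*8 = (49 - 34)*8 = 15*8 = 120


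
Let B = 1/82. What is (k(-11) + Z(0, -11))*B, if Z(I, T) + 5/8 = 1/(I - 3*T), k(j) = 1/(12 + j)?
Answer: 107/21648 ≈ 0.0049427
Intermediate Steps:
B = 1/82 ≈ 0.012195
Z(I, T) = -5/8 + 1/(I - 3*T)
(k(-11) + Z(0, -11))*B = (1/(12 - 11) + (8 - 5*0 + 15*(-11))/(8*(0 - 3*(-11))))*(1/82) = (1/1 + (8 + 0 - 165)/(8*(0 + 33)))*(1/82) = (1 + (⅛)*(-157)/33)*(1/82) = (1 + (⅛)*(1/33)*(-157))*(1/82) = (1 - 157/264)*(1/82) = (107/264)*(1/82) = 107/21648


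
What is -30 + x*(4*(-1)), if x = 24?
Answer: -126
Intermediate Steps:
-30 + x*(4*(-1)) = -30 + 24*(4*(-1)) = -30 + 24*(-4) = -30 - 96 = -126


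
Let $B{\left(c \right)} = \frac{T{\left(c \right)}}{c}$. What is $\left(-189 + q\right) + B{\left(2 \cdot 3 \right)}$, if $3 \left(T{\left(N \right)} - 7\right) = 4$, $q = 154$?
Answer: $- \frac{605}{18} \approx -33.611$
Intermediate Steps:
$T{\left(N \right)} = \frac{25}{3}$ ($T{\left(N \right)} = 7 + \frac{1}{3} \cdot 4 = 7 + \frac{4}{3} = \frac{25}{3}$)
$B{\left(c \right)} = \frac{25}{3 c}$
$\left(-189 + q\right) + B{\left(2 \cdot 3 \right)} = \left(-189 + 154\right) + \frac{25}{3 \cdot 2 \cdot 3} = -35 + \frac{25}{3 \cdot 6} = -35 + \frac{25}{3} \cdot \frac{1}{6} = -35 + \frac{25}{18} = - \frac{605}{18}$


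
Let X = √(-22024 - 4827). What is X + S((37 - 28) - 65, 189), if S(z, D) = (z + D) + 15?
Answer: 148 + I*√26851 ≈ 148.0 + 163.86*I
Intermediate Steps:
S(z, D) = 15 + D + z (S(z, D) = (D + z) + 15 = 15 + D + z)
X = I*√26851 (X = √(-26851) = I*√26851 ≈ 163.86*I)
X + S((37 - 28) - 65, 189) = I*√26851 + (15 + 189 + ((37 - 28) - 65)) = I*√26851 + (15 + 189 + (9 - 65)) = I*√26851 + (15 + 189 - 56) = I*√26851 + 148 = 148 + I*√26851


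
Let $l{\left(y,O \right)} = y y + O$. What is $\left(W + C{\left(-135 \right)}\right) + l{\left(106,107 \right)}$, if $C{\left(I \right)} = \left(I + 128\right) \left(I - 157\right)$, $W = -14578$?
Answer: $-1191$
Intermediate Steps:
$l{\left(y,O \right)} = O + y^{2}$ ($l{\left(y,O \right)} = y^{2} + O = O + y^{2}$)
$C{\left(I \right)} = \left(-157 + I\right) \left(128 + I\right)$ ($C{\left(I \right)} = \left(128 + I\right) \left(-157 + I\right) = \left(-157 + I\right) \left(128 + I\right)$)
$\left(W + C{\left(-135 \right)}\right) + l{\left(106,107 \right)} = \left(-14578 - \left(16181 - 18225\right)\right) + \left(107 + 106^{2}\right) = \left(-14578 + \left(-20096 + 18225 + 3915\right)\right) + \left(107 + 11236\right) = \left(-14578 + 2044\right) + 11343 = -12534 + 11343 = -1191$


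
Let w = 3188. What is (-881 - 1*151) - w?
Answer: -4220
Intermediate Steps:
(-881 - 1*151) - w = (-881 - 1*151) - 1*3188 = (-881 - 151) - 3188 = -1032 - 3188 = -4220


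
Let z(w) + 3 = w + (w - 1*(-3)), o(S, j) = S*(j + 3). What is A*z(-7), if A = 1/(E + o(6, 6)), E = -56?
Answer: 7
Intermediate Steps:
o(S, j) = S*(3 + j)
A = -1/2 (A = 1/(-56 + 6*(3 + 6)) = 1/(-56 + 6*9) = 1/(-56 + 54) = 1/(-2) = -1/2 ≈ -0.50000)
z(w) = 2*w (z(w) = -3 + (w + (w - 1*(-3))) = -3 + (w + (w + 3)) = -3 + (w + (3 + w)) = -3 + (3 + 2*w) = 2*w)
A*z(-7) = -(-7) = -1/2*(-14) = 7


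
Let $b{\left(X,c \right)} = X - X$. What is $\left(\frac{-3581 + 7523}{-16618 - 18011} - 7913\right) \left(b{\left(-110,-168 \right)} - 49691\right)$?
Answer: $\frac{266989956379}{679} \approx 3.9321 \cdot 10^{8}$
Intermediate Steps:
$b{\left(X,c \right)} = 0$
$\left(\frac{-3581 + 7523}{-16618 - 18011} - 7913\right) \left(b{\left(-110,-168 \right)} - 49691\right) = \left(\frac{-3581 + 7523}{-16618 - 18011} - 7913\right) \left(0 - 49691\right) = \left(\frac{3942}{-34629} - 7913\right) \left(-49691\right) = \left(3942 \left(- \frac{1}{34629}\right) - 7913\right) \left(-49691\right) = \left(- \frac{1314}{11543} - 7913\right) \left(-49691\right) = \left(- \frac{91341073}{11543}\right) \left(-49691\right) = \frac{266989956379}{679}$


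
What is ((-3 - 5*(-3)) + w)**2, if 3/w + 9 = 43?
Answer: 168921/1156 ≈ 146.13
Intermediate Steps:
w = 3/34 (w = 3/(-9 + 43) = 3/34 ≈ 0.088235)
((-3 - 5*(-3)) + w)**2 = ((-3 - 5*(-3)) + 3/34)**2 = ((-3 + 15) + 3/34)**2 = (12 + 3/34)**2 = (411/34)**2 = 168921/1156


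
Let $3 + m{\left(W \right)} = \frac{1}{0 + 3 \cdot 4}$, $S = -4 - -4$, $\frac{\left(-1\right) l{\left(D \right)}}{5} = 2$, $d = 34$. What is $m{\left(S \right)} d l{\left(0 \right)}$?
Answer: $\frac{2975}{3} \approx 991.67$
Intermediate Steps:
$l{\left(D \right)} = -10$ ($l{\left(D \right)} = \left(-5\right) 2 = -10$)
$S = 0$ ($S = -4 + 4 = 0$)
$m{\left(W \right)} = - \frac{35}{12}$ ($m{\left(W \right)} = -3 + \frac{1}{0 + 3 \cdot 4} = -3 + \frac{1}{0 + 12} = -3 + \frac{1}{12} = - \frac{35}{12}$)
$m{\left(S \right)} d l{\left(0 \right)} = \left(- \frac{35}{12}\right) 34 \left(-10\right) = \left(- \frac{595}{6}\right) \left(-10\right) = \frac{2975}{3}$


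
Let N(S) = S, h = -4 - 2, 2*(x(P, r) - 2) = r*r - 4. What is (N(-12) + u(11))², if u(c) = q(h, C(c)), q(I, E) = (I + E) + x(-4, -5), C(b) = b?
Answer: 121/4 ≈ 30.250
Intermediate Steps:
x(P, r) = r²/2 (x(P, r) = 2 + (r*r - 4)/2 = 2 + (r² - 4)/2 = 2 + (-4 + r²)/2 = 2 + (-2 + r²/2) = r²/2)
h = -6
q(I, E) = 25/2 + E + I (q(I, E) = (I + E) + (½)*(-5)² = (E + I) + (½)*25 = (E + I) + 25/2 = 25/2 + E + I)
u(c) = 13/2 + c (u(c) = 25/2 + c - 6 = 13/2 + c)
(N(-12) + u(11))² = (-12 + (13/2 + 11))² = (-12 + 35/2)² = (11/2)² = 121/4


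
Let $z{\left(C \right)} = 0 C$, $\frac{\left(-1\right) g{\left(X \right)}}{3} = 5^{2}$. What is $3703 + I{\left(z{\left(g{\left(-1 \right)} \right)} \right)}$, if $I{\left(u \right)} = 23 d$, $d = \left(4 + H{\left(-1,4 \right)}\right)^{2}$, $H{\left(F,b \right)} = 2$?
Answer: $4531$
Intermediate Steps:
$g{\left(X \right)} = -75$ ($g{\left(X \right)} = - 3 \cdot 5^{2} = \left(-3\right) 25 = -75$)
$d = 36$ ($d = \left(4 + 2\right)^{2} = 6^{2} = 36$)
$z{\left(C \right)} = 0$
$I{\left(u \right)} = 828$ ($I{\left(u \right)} = 23 \cdot 36 = 828$)
$3703 + I{\left(z{\left(g{\left(-1 \right)} \right)} \right)} = 3703 + 828 = 4531$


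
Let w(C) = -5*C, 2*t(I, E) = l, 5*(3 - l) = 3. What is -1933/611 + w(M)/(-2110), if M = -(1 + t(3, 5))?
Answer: -4085351/1289210 ≈ -3.1689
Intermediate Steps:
l = 12/5 (l = 3 - ⅕*3 = 3 - ⅗ = 12/5 ≈ 2.4000)
t(I, E) = 6/5 (t(I, E) = (½)*(12/5) = 6/5)
M = -11/5 (M = -(1 + 6/5) = -1*11/5 = -11/5 ≈ -2.2000)
-1933/611 + w(M)/(-2110) = -1933/611 - 5*(-11/5)/(-2110) = -1933*1/611 + 11*(-1/2110) = -1933/611 - 11/2110 = -4085351/1289210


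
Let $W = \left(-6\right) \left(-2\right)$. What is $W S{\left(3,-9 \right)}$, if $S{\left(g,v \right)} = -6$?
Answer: $-72$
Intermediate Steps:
$W = 12$
$W S{\left(3,-9 \right)} = 12 \left(-6\right) = -72$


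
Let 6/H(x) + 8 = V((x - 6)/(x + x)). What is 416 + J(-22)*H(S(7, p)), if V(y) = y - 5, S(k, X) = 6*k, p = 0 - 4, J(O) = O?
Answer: 853/2 ≈ 426.50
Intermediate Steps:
p = -4
V(y) = -5 + y
H(x) = 6/(-13 + (-6 + x)/(2*x)) (H(x) = 6/(-8 + (-5 + (x - 6)/(x + x))) = 6/(-8 + (-5 + (-6 + x)/((2*x)))) = 6/(-8 + (-5 + (-6 + x)*(1/(2*x)))) = 6/(-8 + (-5 + (-6 + x)/(2*x))) = 6/(-13 + (-6 + x)/(2*x)))
416 + J(-22)*H(S(7, p)) = 416 - (-264)*6*7/(6 + 25*(6*7)) = 416 - (-264)*42/(6 + 25*42) = 416 - (-264)*42/(6 + 1050) = 416 - (-264)*42/1056 = 416 - 22*(-21/44) = 416 + 21/2 = 853/2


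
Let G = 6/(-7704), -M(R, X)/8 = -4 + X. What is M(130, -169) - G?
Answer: 1777057/1284 ≈ 1384.0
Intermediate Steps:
M(R, X) = 32 - 8*X (M(R, X) = -8*(-4 + X) = 32 - 8*X)
G = -1/1284 (G = -1/7704*6 = -1/1284 ≈ -0.00077882)
M(130, -169) - G = (32 - 8*(-169)) - 1*(-1/1284) = (32 + 1352) + 1/1284 = 1384 + 1/1284 = 1777057/1284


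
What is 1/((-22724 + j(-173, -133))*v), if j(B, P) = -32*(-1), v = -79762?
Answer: 1/1809959304 ≈ 5.5250e-10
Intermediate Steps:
j(B, P) = 32
1/((-22724 + j(-173, -133))*v) = 1/((-22724 + 32)*(-79762)) = -1/79762/(-22692) = -1/22692*(-1/79762) = 1/1809959304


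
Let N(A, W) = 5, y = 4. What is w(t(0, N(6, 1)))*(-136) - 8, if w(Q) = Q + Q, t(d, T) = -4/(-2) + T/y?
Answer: -892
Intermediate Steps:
t(d, T) = 2 + T/4 (t(d, T) = -4/(-2) + T/4 = -4*(-1/2) + T*(1/4) = 2 + T/4)
w(Q) = 2*Q
w(t(0, N(6, 1)))*(-136) - 8 = (2*(2 + (1/4)*5))*(-136) - 8 = (2*(2 + 5/4))*(-136) - 8 = (2*(13/4))*(-136) - 8 = (13/2)*(-136) - 8 = -884 - 8 = -892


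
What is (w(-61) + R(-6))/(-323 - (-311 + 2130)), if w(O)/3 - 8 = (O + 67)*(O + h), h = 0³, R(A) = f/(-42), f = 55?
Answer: 45163/89964 ≈ 0.50201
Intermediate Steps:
R(A) = -55/42 (R(A) = 55/(-42) = 55*(-1/42) = -55/42)
h = 0
w(O) = 24 + 3*O*(67 + O) (w(O) = 24 + 3*((O + 67)*(O + 0)) = 24 + 3*((67 + O)*O) = 24 + 3*(O*(67 + O)) = 24 + 3*O*(67 + O))
(w(-61) + R(-6))/(-323 - (-311 + 2130)) = ((24 + 3*(-61)² + 201*(-61)) - 55/42)/(-323 - (-311 + 2130)) = ((24 + 3*3721 - 12261) - 55/42)/(-323 - 1*1819) = ((24 + 11163 - 12261) - 55/42)/(-323 - 1819) = (-1074 - 55/42)/(-2142) = -45163/42*(-1/2142) = 45163/89964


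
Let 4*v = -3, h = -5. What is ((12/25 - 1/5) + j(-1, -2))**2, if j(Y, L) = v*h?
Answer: 162409/10000 ≈ 16.241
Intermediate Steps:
v = -3/4 (v = (1/4)*(-3) = -3/4 ≈ -0.75000)
j(Y, L) = 15/4 (j(Y, L) = -3/4*(-5) = 15/4)
((12/25 - 1/5) + j(-1, -2))**2 = ((12/25 - 1/5) + 15/4)**2 = (7/25 + 15/4)**2 = (403/100)**2 = 162409/10000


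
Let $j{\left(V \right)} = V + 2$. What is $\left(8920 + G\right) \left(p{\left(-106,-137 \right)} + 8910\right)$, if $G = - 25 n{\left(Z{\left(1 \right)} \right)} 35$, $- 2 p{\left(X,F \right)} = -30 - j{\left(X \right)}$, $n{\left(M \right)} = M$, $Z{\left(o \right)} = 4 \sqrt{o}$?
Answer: $48091660$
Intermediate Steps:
$j{\left(V \right)} = 2 + V$
$p{\left(X,F \right)} = 16 + \frac{X}{2}$ ($p{\left(X,F \right)} = - \frac{-30 - \left(2 + X\right)}{2} = - \frac{-32 - X}{2} = 16 + \frac{X}{2}$)
$G = -3500$ ($G = - 25 \cdot 4 \sqrt{1} \cdot 35 = - 25 \cdot 4 \cdot 1 \cdot 35 = \left(-25\right) 4 \cdot 35 = \left(-100\right) 35 = -3500$)
$\left(8920 + G\right) \left(p{\left(-106,-137 \right)} + 8910\right) = \left(8920 - 3500\right) \left(\left(16 + \frac{1}{2} \left(-106\right)\right) + 8910\right) = 5420 \left(\left(16 - 53\right) + 8910\right) = 5420 \left(-37 + 8910\right) = 5420 \cdot 8873 = 48091660$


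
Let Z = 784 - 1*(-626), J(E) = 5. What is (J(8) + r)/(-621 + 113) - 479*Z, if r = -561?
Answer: -85774391/127 ≈ -6.7539e+5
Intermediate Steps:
Z = 1410 (Z = 784 + 626 = 1410)
(J(8) + r)/(-621 + 113) - 479*Z = (5 - 561)/(-621 + 113) - 479*1410 = -556/(-508) - 675390 = -556*(-1/508) - 675390 = 139/127 - 675390 = -85774391/127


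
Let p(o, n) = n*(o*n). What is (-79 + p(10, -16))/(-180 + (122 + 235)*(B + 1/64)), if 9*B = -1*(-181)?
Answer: 476352/1345007 ≈ 0.35416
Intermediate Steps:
p(o, n) = o*n² (p(o, n) = n*(n*o) = o*n²)
B = 181/9 (B = (-1*(-181))/9 = (⅑)*181 = 181/9 ≈ 20.111)
(-79 + p(10, -16))/(-180 + (122 + 235)*(B + 1/64)) = (-79 + 10*(-16)²)/(-180 + (122 + 235)*(181/9 + 1/64)) = (-79 + 10*256)/(-180 + 357*(181/9 + 1/64)) = (-79 + 2560)/(-180 + 357*(11593/576)) = 2481/(-180 + 1379567/192) = 2481/(1345007/192) = 2481*(192/1345007) = 476352/1345007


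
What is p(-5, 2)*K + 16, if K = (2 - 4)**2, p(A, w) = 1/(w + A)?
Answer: 44/3 ≈ 14.667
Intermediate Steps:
p(A, w) = 1/(A + w)
K = 4 (K = (-2)**2 = 4)
p(-5, 2)*K + 16 = 4/(-5 + 2) + 16 = 4/(-3) + 16 = -1/3*4 + 16 = -4/3 + 16 = 44/3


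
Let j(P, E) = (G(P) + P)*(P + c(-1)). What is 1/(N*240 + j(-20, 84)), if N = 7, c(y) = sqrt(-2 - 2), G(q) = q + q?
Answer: 1/2885 + I/69240 ≈ 0.00034662 + 1.4443e-5*I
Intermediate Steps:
G(q) = 2*q
c(y) = 2*I (c(y) = sqrt(-4) = 2*I)
j(P, E) = 3*P*(P + 2*I) (j(P, E) = (2*P + P)*(P + 2*I) = (3*P)*(P + 2*I) = 3*P*(P + 2*I))
1/(N*240 + j(-20, 84)) = 1/(7*240 + 3*(-20)*(-20 + 2*I)) = 1/(1680 + (1200 - 120*I)) = 1/(2880 - 120*I) = (2880 + 120*I)/8308800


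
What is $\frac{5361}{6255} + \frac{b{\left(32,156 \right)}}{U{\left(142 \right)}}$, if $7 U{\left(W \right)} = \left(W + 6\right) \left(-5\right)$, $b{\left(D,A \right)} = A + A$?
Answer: $- \frac{161563}{77145} \approx -2.0943$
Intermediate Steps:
$b{\left(D,A \right)} = 2 A$
$U{\left(W \right)} = - \frac{30}{7} - \frac{5 W}{7}$ ($U{\left(W \right)} = \frac{\left(W + 6\right) \left(-5\right)}{7} = \frac{\left(6 + W\right) \left(-5\right)}{7} = \frac{-30 - 5 W}{7} = - \frac{30}{7} - \frac{5 W}{7}$)
$\frac{5361}{6255} + \frac{b{\left(32,156 \right)}}{U{\left(142 \right)}} = \frac{5361}{6255} + \frac{2 \cdot 156}{- \frac{30}{7} - \frac{710}{7}} = 5361 \cdot \frac{1}{6255} + \frac{312}{- \frac{30}{7} - \frac{710}{7}} = \frac{1787}{2085} + \frac{312}{- \frac{740}{7}} = \frac{1787}{2085} + 312 \left(- \frac{7}{740}\right) = \frac{1787}{2085} - \frac{546}{185} = - \frac{161563}{77145}$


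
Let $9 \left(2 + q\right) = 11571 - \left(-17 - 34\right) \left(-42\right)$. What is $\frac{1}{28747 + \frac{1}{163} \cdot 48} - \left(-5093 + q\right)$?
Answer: $\frac{56895093367}{14057427} \approx 4047.3$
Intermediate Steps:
$q = \frac{3137}{3}$ ($q = -2 + \frac{11571 - \left(-17 - 34\right) \left(-42\right)}{9} = -2 + \frac{11571 - \left(-51\right) \left(-42\right)}{9} = -2 + \frac{11571 - 2142}{9} = -2 + \frac{1}{9} \cdot 9429 = -2 + \frac{3143}{3} = \frac{3137}{3} \approx 1045.7$)
$\frac{1}{28747 + \frac{1}{163} \cdot 48} - \left(-5093 + q\right) = \frac{1}{28747 + \frac{1}{163} \cdot 48} - \left(-5093 + \frac{3137}{3}\right) = \frac{1}{28747 + \frac{1}{163} \cdot 48} - - \frac{12142}{3} = \frac{1}{28747 + \frac{48}{163}} + \frac{12142}{3} = \frac{1}{\frac{4685809}{163}} + \frac{12142}{3} = \frac{163}{4685809} + \frac{12142}{3} = \frac{56895093367}{14057427}$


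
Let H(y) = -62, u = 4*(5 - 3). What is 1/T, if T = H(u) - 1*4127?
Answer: -1/4189 ≈ -0.00023872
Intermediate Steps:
u = 8 (u = 4*2 = 8)
T = -4189 (T = -62 - 1*4127 = -62 - 4127 = -4189)
1/T = 1/(-4189) = -1/4189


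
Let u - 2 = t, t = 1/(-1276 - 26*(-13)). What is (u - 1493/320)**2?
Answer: 160173647089/22524006400 ≈ 7.1112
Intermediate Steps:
t = -1/938 (t = 1/(-1276 + 338) = 1/(-938) = -1/938 ≈ -0.0010661)
u = 1875/938 (u = 2 - 1/938 = 1875/938 ≈ 1.9989)
(u - 1493/320)**2 = (1875/938 - 1493/320)**2 = (-400217/150080)**2 = 160173647089/22524006400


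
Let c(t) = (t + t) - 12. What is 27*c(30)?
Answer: 1296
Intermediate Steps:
c(t) = -12 + 2*t (c(t) = 2*t - 12 = -12 + 2*t)
27*c(30) = 27*(-12 + 2*30) = 27*(-12 + 60) = 27*48 = 1296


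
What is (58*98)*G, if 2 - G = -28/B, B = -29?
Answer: 5880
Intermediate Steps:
G = 30/29 (G = 2 - (-28)/(-29) = 2 - (-28)*(-1)/29 = 2 - 1*28/29 = 2 - 28/29 = 30/29 ≈ 1.0345)
(58*98)*G = (58*98)*(30/29) = 5684*(30/29) = 5880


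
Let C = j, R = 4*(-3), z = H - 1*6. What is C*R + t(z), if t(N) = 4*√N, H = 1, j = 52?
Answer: -624 + 4*I*√5 ≈ -624.0 + 8.9443*I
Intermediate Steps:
z = -5 (z = 1 - 1*6 = 1 - 6 = -5)
R = -12
C = 52
C*R + t(z) = 52*(-12) + 4*√(-5) = -624 + 4*(I*√5) = -624 + 4*I*√5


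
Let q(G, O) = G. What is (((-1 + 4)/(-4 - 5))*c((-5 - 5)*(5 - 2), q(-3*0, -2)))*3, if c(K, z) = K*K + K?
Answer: -870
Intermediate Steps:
c(K, z) = K + K² (c(K, z) = K² + K = K + K²)
(((-1 + 4)/(-4 - 5))*c((-5 - 5)*(5 - 2), q(-3*0, -2)))*3 = (((-1 + 4)/(-4 - 5))*(((-5 - 5)*(5 - 2))*(1 + (-5 - 5)*(5 - 2))))*3 = ((3/(-9))*((-10*3)*(1 - 10*3)))*3 = ((3*(-⅑))*(-30*(1 - 30)))*3 = -(-10)*(-29)*3 = -⅓*870*3 = -290*3 = -870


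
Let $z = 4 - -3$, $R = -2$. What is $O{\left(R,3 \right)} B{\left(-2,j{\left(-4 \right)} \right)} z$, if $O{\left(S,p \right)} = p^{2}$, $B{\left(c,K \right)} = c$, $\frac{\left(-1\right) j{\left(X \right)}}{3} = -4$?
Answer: $-126$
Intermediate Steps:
$j{\left(X \right)} = 12$ ($j{\left(X \right)} = \left(-3\right) \left(-4\right) = 12$)
$z = 7$ ($z = 4 + 3 = 7$)
$O{\left(R,3 \right)} B{\left(-2,j{\left(-4 \right)} \right)} z = 3^{2} \left(-2\right) 7 = 9 \left(-2\right) 7 = \left(-18\right) 7 = -126$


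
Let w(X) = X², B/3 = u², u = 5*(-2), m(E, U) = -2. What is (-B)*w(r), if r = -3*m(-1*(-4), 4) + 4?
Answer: -30000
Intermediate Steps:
u = -10
r = 10 (r = -3*(-2) + 4 = 6 + 4 = 10)
B = 300 (B = 3*(-10)² = 3*100 = 300)
(-B)*w(r) = -1*300*10² = -300*100 = -30000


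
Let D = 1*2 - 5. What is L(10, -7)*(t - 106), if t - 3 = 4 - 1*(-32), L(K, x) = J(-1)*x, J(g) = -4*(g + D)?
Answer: 7504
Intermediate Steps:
D = -3 (D = 2 - 5 = -3)
J(g) = 12 - 4*g (J(g) = -4*(g - 3) = -4*(-3 + g) = 12 - 4*g)
L(K, x) = 16*x (L(K, x) = (12 - 4*(-1))*x = (12 + 4)*x = 16*x)
t = 39 (t = 3 + (4 - 1*(-32)) = 3 + (4 + 32) = 3 + 36 = 39)
L(10, -7)*(t - 106) = (16*(-7))*(39 - 106) = -112*(-67) = 7504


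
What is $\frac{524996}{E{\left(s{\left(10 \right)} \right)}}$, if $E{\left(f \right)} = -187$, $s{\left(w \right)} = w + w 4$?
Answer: $- \frac{524996}{187} \approx -2807.5$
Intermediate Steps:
$s{\left(w \right)} = 5 w$ ($s{\left(w \right)} = w + 4 w = 5 w$)
$\frac{524996}{E{\left(s{\left(10 \right)} \right)}} = \frac{524996}{-187} = 524996 \left(- \frac{1}{187}\right) = - \frac{524996}{187}$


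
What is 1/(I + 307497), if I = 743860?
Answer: 1/1051357 ≈ 9.5115e-7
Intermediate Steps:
1/(I + 307497) = 1/(743860 + 307497) = 1/1051357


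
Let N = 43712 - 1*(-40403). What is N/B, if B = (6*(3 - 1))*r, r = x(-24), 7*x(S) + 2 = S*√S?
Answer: -588805/82968 + 588805*I*√6/3457 ≈ -7.0968 + 417.2*I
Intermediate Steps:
x(S) = -2/7 + S^(3/2)/7 (x(S) = -2/7 + (S*√S)/7 = -2/7 + S^(3/2)/7)
r = -2/7 - 48*I*√6/7 (r = -2/7 + (-24)^(3/2)/7 = -2/7 + (-48*I*√6)/7 = -2/7 - 48*I*√6/7 ≈ -0.28571 - 16.797*I)
N = 84115 (N = 43712 + 40403 = 84115)
B = -24/7 - 576*I*√6/7 (B = (6*(3 - 1))*(-2/7 - 48*I*√6/7) = (6*2)*(-2/7 - 48*I*√6/7) = 12*(-2/7 - 48*I*√6/7) = -24/7 - 576*I*√6/7 ≈ -3.4286 - 201.56*I)
N/B = 84115/(-24/7 - 576*I*√6/7)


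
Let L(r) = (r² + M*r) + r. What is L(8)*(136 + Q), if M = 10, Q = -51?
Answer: 12920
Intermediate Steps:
L(r) = r² + 11*r (L(r) = (r² + 10*r) + r = r² + 11*r)
L(8)*(136 + Q) = (8*(11 + 8))*(136 - 51) = (8*19)*85 = 152*85 = 12920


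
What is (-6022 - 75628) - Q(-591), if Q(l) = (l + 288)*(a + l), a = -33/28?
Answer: -7310243/28 ≈ -2.6108e+5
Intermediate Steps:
a = -33/28 (a = -33*1/28 = -33/28 ≈ -1.1786)
Q(l) = (288 + l)*(-33/28 + l) (Q(l) = (l + 288)*(-33/28 + l) = (288 + l)*(-33/28 + l))
(-6022 - 75628) - Q(-591) = (-6022 - 75628) - (-2376/7 + (-591)² + (8031/28)*(-591)) = -81650 - (-2376/7 + 349281 - 4746321/28) = -81650 - 1*5024043/28 = -81650 - 5024043/28 = -7310243/28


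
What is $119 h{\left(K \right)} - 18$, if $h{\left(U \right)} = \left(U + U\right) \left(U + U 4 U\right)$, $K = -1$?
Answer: $-732$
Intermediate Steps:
$h{\left(U \right)} = 2 U \left(U + 4 U^{2}\right)$
$119 h{\left(K \right)} - 18 = 119 \left(-1\right)^{2} \left(2 + 8 \left(-1\right)\right) - 18 = 119 \cdot 1 \left(2 - 8\right) - 18 = 119 \cdot 1 \left(-6\right) - 18 = 119 \left(-6\right) - 18 = -714 - 18 = -732$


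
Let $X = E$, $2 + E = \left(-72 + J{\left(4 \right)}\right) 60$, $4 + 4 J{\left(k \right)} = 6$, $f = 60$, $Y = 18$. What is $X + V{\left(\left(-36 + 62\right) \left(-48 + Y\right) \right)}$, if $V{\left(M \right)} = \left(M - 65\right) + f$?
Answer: $-5077$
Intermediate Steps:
$J{\left(k \right)} = \frac{1}{2}$ ($J{\left(k \right)} = -1 + \frac{1}{4} \cdot 6 = -1 + \frac{3}{2} = \frac{1}{2}$)
$V{\left(M \right)} = -5 + M$ ($V{\left(M \right)} = \left(M - 65\right) + 60 = \left(-65 + M\right) + 60 = -5 + M$)
$E = -4292$ ($E = -2 + \left(-72 + \frac{1}{2}\right) 60 = -2 - 4290 = -4292$)
$X = -4292$
$X + V{\left(\left(-36 + 62\right) \left(-48 + Y\right) \right)} = -4292 + \left(-5 + \left(-36 + 62\right) \left(-48 + 18\right)\right) = -4292 + \left(-5 + 26 \left(-30\right)\right) = -4292 - 785 = -5077$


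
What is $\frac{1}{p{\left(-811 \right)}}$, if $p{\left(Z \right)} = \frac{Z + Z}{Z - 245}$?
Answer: $\frac{528}{811} \approx 0.65105$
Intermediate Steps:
$p{\left(Z \right)} = \frac{2 Z}{-245 + Z}$
$\frac{1}{p{\left(-811 \right)}} = \frac{1}{2 \left(-811\right) \frac{1}{-245 - 811}} = \frac{1}{2 \left(-811\right) \frac{1}{-1056}} = \frac{1}{2 \left(-811\right) \left(- \frac{1}{1056}\right)} = \frac{1}{\frac{811}{528}} = \frac{528}{811}$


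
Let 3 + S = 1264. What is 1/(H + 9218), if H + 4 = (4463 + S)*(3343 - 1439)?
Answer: 1/10907710 ≈ 9.1678e-8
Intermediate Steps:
S = 1261 (S = -3 + 1264 = 1261)
H = 10898492 (H = -4 + (4463 + 1261)*(3343 - 1439) = -4 + 5724*1904 = -4 + 10898496 = 10898492)
1/(H + 9218) = 1/(10898492 + 9218) = 1/10907710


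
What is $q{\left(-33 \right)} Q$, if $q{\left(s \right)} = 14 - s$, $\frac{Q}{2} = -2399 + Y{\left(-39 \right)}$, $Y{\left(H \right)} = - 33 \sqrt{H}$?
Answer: $-225506 - 3102 i \sqrt{39} \approx -2.2551 \cdot 10^{5} - 19372.0 i$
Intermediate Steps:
$Q = -4798 - 66 i \sqrt{39}$ ($Q = 2 \left(-2399 - 33 \sqrt{-39}\right) = 2 \left(-2399 - 33 i \sqrt{39}\right) = -4798 - 66 i \sqrt{39} \approx -4798.0 - 412.17 i$)
$q{\left(-33 \right)} Q = \left(14 - -33\right) \left(-4798 - 66 i \sqrt{39}\right) = \left(14 + 33\right) \left(-4798 - 66 i \sqrt{39}\right) = 47 \left(-4798 - 66 i \sqrt{39}\right) = -225506 - 3102 i \sqrt{39}$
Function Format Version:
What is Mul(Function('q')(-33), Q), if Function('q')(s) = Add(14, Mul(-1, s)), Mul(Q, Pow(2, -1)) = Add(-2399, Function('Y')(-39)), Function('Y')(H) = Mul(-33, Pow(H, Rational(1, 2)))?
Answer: Add(-225506, Mul(-3102, I, Pow(39, Rational(1, 2)))) ≈ Add(-2.2551e+5, Mul(-19372., I))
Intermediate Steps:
Q = Add(-4798, Mul(-66, I, Pow(39, Rational(1, 2)))) (Q = Mul(2, Add(-2399, Mul(-33, Pow(-39, Rational(1, 2))))) = Mul(2, Add(-2399, Mul(-33, Mul(I, Pow(39, Rational(1, 2)))))) = Mul(2, Add(-2399, Mul(-33, I, Pow(39, Rational(1, 2))))) = Add(-4798, Mul(-66, I, Pow(39, Rational(1, 2)))) ≈ Add(-4798.0, Mul(-412.17, I)))
Mul(Function('q')(-33), Q) = Mul(Add(14, Mul(-1, -33)), Add(-4798, Mul(-66, I, Pow(39, Rational(1, 2))))) = Mul(Add(14, 33), Add(-4798, Mul(-66, I, Pow(39, Rational(1, 2))))) = Mul(47, Add(-4798, Mul(-66, I, Pow(39, Rational(1, 2))))) = Add(-225506, Mul(-3102, I, Pow(39, Rational(1, 2))))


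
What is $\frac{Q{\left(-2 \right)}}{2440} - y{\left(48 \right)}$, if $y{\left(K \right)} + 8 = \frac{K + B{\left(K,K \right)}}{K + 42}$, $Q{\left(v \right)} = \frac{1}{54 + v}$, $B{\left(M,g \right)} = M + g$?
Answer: $\frac{812033}{126880} \approx 6.4$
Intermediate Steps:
$y{\left(K \right)} = -8 + \frac{3 K}{42 + K}$ ($y{\left(K \right)} = -8 + \frac{K + \left(K + K\right)}{K + 42} = -8 + \frac{K + 2 K}{42 + K} = -8 + \frac{3 K}{42 + K}$)
$\frac{Q{\left(-2 \right)}}{2440} - y{\left(48 \right)} = \frac{1}{\left(54 - 2\right) 2440} - \frac{-336 - 240}{42 + 48} = \frac{1}{52} \cdot \frac{1}{2440} - \frac{-336 - 240}{90} = \frac{1}{52} \cdot \frac{1}{2440} - \frac{1}{90} \left(-576\right) = \frac{1}{126880} - - \frac{32}{5} = \frac{1}{126880} + \frac{32}{5} = \frac{812033}{126880}$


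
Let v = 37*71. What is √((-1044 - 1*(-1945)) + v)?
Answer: 42*√2 ≈ 59.397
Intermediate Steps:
v = 2627
√((-1044 - 1*(-1945)) + v) = √((-1044 - 1*(-1945)) + 2627) = √((-1044 + 1945) + 2627) = √(901 + 2627) = √3528 = 42*√2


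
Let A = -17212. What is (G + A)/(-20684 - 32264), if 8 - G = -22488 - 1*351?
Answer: -805/7564 ≈ -0.10643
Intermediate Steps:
G = 22847 (G = 8 - (-22488 - 1*351) = 8 - (-22488 - 351) = 8 - 1*(-22839) = 8 + 22839 = 22847)
(G + A)/(-20684 - 32264) = (22847 - 17212)/(-20684 - 32264) = 5635/(-52948) = 5635*(-1/52948) = -805/7564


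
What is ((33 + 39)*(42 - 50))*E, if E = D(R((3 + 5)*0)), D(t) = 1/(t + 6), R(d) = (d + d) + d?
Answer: -96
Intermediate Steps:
R(d) = 3*d (R(d) = 2*d + d = 3*d)
D(t) = 1/(6 + t)
E = 1/6 (E = 1/(6 + 3*((3 + 5)*0)) = 1/(6 + 3*(8*0)) = 1/(6 + 3*0) = 1/(6 + 0) = 1/6 ≈ 0.16667)
((33 + 39)*(42 - 50))*E = ((33 + 39)*(42 - 50))*(1/6) = (72*(-8))*(1/6) = -576*1/6 = -96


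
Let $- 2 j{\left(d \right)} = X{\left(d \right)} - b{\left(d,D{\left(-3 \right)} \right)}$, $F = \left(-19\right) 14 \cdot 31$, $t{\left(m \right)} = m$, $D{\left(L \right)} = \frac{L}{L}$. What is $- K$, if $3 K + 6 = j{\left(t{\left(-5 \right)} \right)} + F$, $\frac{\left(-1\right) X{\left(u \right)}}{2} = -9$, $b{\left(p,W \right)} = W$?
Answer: $\frac{5507}{2} \approx 2753.5$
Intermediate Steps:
$D{\left(L \right)} = 1$
$X{\left(u \right)} = 18$ ($X{\left(u \right)} = \left(-2\right) \left(-9\right) = 18$)
$F = -8246$ ($F = \left(-266\right) 31 = -8246$)
$j{\left(d \right)} = - \frac{17}{2}$ ($j{\left(d \right)} = - \frac{18 - 1}{2} = \left(- \frac{1}{2}\right) 17 = - \frac{17}{2}$)
$K = - \frac{5507}{2}$ ($K = -2 + \frac{- \frac{17}{2} - 8246}{3} = -2 + \frac{1}{3} \left(- \frac{16509}{2}\right) = -2 - \frac{5503}{2} = - \frac{5507}{2} \approx -2753.5$)
$- K = \left(-1\right) \left(- \frac{5507}{2}\right) = \frac{5507}{2}$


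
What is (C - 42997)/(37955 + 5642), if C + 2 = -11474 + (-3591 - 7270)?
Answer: -65334/43597 ≈ -1.4986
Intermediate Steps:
C = -22337 (C = -2 + (-11474 + (-3591 - 7270)) = -2 + (-11474 - 10861) = -2 - 22335 = -22337)
(C - 42997)/(37955 + 5642) = (-22337 - 42997)/(37955 + 5642) = -65334/43597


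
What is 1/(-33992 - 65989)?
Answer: -1/99981 ≈ -1.0002e-5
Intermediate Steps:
1/(-33992 - 65989) = 1/(-99981) = -1/99981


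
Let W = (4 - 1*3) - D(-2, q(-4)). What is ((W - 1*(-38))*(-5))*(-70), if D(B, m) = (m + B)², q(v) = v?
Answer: 1050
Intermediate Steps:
D(B, m) = (B + m)²
W = -35 (W = (4 - 1*3) - (-2 - 4)² = (4 - 3) - 1*(-6)² = 1 - 1*36 = 1 - 36 = -35)
((W - 1*(-38))*(-5))*(-70) = ((-35 - 1*(-38))*(-5))*(-70) = ((-35 + 38)*(-5))*(-70) = (3*(-5))*(-70) = -15*(-70) = 1050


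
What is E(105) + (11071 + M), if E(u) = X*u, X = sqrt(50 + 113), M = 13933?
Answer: 25004 + 105*sqrt(163) ≈ 26345.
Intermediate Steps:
X = sqrt(163) ≈ 12.767
E(u) = u*sqrt(163) (E(u) = sqrt(163)*u = u*sqrt(163))
E(105) + (11071 + M) = 105*sqrt(163) + (11071 + 13933) = 105*sqrt(163) + 25004 = 25004 + 105*sqrt(163)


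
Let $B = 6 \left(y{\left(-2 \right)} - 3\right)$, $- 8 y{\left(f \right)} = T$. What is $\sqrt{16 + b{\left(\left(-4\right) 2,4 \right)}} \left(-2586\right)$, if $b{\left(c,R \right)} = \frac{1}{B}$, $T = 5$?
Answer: $- \frac{1724 \sqrt{30189}}{29} \approx -10329.0$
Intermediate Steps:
$y{\left(f \right)} = - \frac{5}{8}$ ($y{\left(f \right)} = \left(- \frac{1}{8}\right) 5 = - \frac{5}{8}$)
$B = - \frac{87}{4}$ ($B = 6 \left(- \frac{5}{8} - 3\right) = 6 \left(- \frac{29}{8}\right) = - \frac{87}{4} \approx -21.75$)
$b{\left(c,R \right)} = - \frac{4}{87}$ ($b{\left(c,R \right)} = \frac{1}{- \frac{87}{4}} = - \frac{4}{87}$)
$\sqrt{16 + b{\left(\left(-4\right) 2,4 \right)}} \left(-2586\right) = \sqrt{16 - \frac{4}{87}} \left(-2586\right) = \sqrt{\frac{1388}{87}} \left(-2586\right) = \frac{2 \sqrt{30189}}{87} \left(-2586\right) = - \frac{1724 \sqrt{30189}}{29}$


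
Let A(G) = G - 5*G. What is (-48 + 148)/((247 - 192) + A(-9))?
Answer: 100/91 ≈ 1.0989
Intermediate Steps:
A(G) = -4*G
(-48 + 148)/((247 - 192) + A(-9)) = (-48 + 148)/((247 - 192) - 4*(-9)) = 100/(55 + 36) = 100/91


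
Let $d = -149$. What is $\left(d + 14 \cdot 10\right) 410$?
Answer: $-3690$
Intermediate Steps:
$\left(d + 14 \cdot 10\right) 410 = \left(-149 + 14 \cdot 10\right) 410 = \left(-149 + 140\right) 410 = \left(-9\right) 410 = -3690$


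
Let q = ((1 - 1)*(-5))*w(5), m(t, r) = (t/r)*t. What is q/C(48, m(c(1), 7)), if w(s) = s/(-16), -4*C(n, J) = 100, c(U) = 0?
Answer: 0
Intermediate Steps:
m(t, r) = t²/r
C(n, J) = -25 (C(n, J) = -¼*100 = -25)
w(s) = -s/16 (w(s) = s*(-1/16) = -s/16)
q = 0 (q = ((1 - 1)*(-5))*(-1/16*5) = (0*(-5))*(-5/16) = 0*(-5/16) = 0)
q/C(48, m(c(1), 7)) = 0/(-25) = 0*(-1/25) = 0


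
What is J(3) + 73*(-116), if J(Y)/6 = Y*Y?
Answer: -8414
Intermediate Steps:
J(Y) = 6*Y² (J(Y) = 6*(Y*Y) = 6*Y²)
J(3) + 73*(-116) = 6*3² + 73*(-116) = 6*9 - 8468 = 54 - 8468 = -8414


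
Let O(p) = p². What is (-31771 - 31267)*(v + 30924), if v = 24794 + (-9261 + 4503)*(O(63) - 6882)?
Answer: -877222435336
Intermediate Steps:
v = 13884848 (v = 24794 + (-9261 + 4503)*(63² - 6882) = 24794 - 4758*(3969 - 6882) = 24794 - 4758*(-2913) = 24794 + 13860054 = 13884848)
(-31771 - 31267)*(v + 30924) = (-31771 - 31267)*(13884848 + 30924) = -63038*13915772 = -877222435336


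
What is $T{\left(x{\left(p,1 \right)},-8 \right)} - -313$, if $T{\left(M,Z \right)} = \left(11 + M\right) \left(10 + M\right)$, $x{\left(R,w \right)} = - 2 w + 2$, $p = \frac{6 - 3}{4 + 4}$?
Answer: $423$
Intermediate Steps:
$p = \frac{3}{8} \approx 0.375$
$x{\left(R,w \right)} = 2 - 2 w$
$T{\left(M,Z \right)} = \left(10 + M\right) \left(11 + M\right)$
$T{\left(x{\left(p,1 \right)},-8 \right)} - -313 = \left(110 + \left(2 - 2\right)^{2} + 21 \left(2 - 2\right)\right) - -313 = \left(110 + \left(2 - 2\right)^{2} + 21 \left(2 - 2\right)\right) + 313 = \left(110 + 0^{2} + 21 \cdot 0\right) + 313 = \left(110 + 0 + 0\right) + 313 = 110 + 313 = 423$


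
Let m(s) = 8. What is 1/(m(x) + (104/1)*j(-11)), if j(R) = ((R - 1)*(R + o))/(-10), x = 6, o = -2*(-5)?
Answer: -5/584 ≈ -0.0085616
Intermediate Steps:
o = 10
j(R) = -(-1 + R)*(10 + R)/10 (j(R) = ((R - 1)*(R + 10))/(-10) = ((-1 + R)*(10 + R))*(-⅒) = -(-1 + R)*(10 + R)/10)
1/(m(x) + (104/1)*j(-11)) = 1/(8 + (104/1)*(1 - 9/10*(-11) - ⅒*(-11)²)) = 1/(8 + (104*1)*(1 + 99/10 - ⅒*121)) = 1/(8 + 104*(1 + 99/10 - 121/10)) = 1/(8 + 104*(-6/5)) = 1/(8 - 624/5) = 1/(-584/5) = -5/584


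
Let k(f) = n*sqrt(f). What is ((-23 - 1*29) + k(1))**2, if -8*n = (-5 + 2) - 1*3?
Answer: 42025/16 ≈ 2626.6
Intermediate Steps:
n = 3/4 (n = -((-5 + 2) - 1*3)/8 = -(-3 - 3)/8 = -1/8*(-6) = 3/4 ≈ 0.75000)
k(f) = 3*sqrt(f)/4
((-23 - 1*29) + k(1))**2 = ((-23 - 1*29) + 3*sqrt(1)/4)**2 = ((-23 - 29) + (3/4)*1)**2 = (-52 + 3/4)**2 = (-205/4)**2 = 42025/16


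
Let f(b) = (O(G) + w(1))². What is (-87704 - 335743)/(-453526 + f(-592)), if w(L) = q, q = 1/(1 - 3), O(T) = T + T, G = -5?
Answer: 1693788/1813663 ≈ 0.93390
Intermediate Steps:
O(T) = 2*T
q = -½ (q = 1/(-2) = -½ ≈ -0.50000)
w(L) = -½
f(b) = 441/4 (f(b) = (2*(-5) - ½)² = (-10 - ½)² = (-21/2)² = 441/4)
(-87704 - 335743)/(-453526 + f(-592)) = (-87704 - 335743)/(-453526 + 441/4) = -423447/(-1813663/4) = -423447*(-4/1813663) = 1693788/1813663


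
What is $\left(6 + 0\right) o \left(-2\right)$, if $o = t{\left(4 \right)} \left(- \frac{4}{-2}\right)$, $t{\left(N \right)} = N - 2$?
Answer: $-48$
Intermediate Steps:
$t{\left(N \right)} = -2 + N$
$o = 4$ ($o = \left(-2 + 4\right) \left(- \frac{4}{-2}\right) = 2 \left(\left(-4\right) \left(- \frac{1}{2}\right)\right) = 2 \cdot 2 = 4$)
$\left(6 + 0\right) o \left(-2\right) = \left(6 + 0\right) 4 \left(-2\right) = 6 \cdot 4 \left(-2\right) = 24 \left(-2\right) = -48$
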